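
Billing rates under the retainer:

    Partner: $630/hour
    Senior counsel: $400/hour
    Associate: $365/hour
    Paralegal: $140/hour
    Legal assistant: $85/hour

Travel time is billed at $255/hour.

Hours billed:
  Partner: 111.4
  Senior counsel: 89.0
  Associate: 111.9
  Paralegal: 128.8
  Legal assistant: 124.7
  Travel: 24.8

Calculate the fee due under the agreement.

Partner: 111.4 × $630 = $70,182.00
Senior counsel: 89.0 × $400 = $35,600.00
Associate: 111.9 × $365 = $40,843.50
Paralegal: 128.8 × $140 = $18,032.00
Legal assistant: 124.7 × $85 = $10,599.50
Subtotal: $70,182.00 + $35,600.00 + $40,843.50 + $18,032.00 + $10,599.50 = $175,257.00
Travel: 24.8 × $255 = $6,324.00
Total: $175,257.00 + $6,324.00 = $181,581.00

$181,581.00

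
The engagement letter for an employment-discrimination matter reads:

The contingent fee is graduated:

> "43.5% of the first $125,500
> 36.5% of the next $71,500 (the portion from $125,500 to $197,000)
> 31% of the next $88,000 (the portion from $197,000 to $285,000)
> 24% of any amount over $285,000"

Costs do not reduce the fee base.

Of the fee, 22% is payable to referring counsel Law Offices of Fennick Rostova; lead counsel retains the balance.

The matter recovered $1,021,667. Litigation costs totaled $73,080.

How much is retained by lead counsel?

Fee base is the gross recovery, $1,021,667; costs are reimbursed separately.
First $125,500 at 43.5% = $54,592.50
Next $71,500 at 36.5% = $26,097.50
Next $88,000 at 31% = $27,280.00
Remaining $736,667 at 24% = $176,800.08
Fee: $54,592.50 + $26,097.50 + $27,280.00 + $176,800.08 = $284,770.08
Referral share: 22% of $284,770.08 = $62,649.42; lead counsel retains $284,770.08 − $62,649.42 = $222,120.66.

$222,120.66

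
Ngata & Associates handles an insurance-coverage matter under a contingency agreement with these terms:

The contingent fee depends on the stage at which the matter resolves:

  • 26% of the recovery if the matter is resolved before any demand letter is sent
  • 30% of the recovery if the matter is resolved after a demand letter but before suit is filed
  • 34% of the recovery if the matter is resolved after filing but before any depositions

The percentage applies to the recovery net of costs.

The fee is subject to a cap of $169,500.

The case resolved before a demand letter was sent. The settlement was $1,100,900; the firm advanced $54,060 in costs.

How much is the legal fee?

$169,500.00

Fee base (net of costs): $1,100,900 − $54,060 = $1,046,840
The matter resolved before a demand letter was sent, so the 26% rate applies.
$1,046,840 × 26% = $272,178.40
$272,178.40 exceeds the $169,500 cap, so the fee is capped at $169,500.00.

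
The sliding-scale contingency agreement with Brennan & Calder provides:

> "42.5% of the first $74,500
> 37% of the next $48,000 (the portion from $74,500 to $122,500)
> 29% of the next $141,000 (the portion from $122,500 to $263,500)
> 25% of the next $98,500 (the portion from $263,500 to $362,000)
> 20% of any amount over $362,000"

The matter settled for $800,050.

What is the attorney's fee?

$202,547.50

First $74,500 at 42.5% = $31,662.50
Next $48,000 at 37% = $17,760.00
Next $141,000 at 29% = $40,890.00
Next $98,500 at 25% = $24,625.00
Remaining $438,050 at 20% = $87,610.00
Fee: $31,662.50 + $17,760.00 + $40,890.00 + $24,625.00 + $87,610.00 = $202,547.50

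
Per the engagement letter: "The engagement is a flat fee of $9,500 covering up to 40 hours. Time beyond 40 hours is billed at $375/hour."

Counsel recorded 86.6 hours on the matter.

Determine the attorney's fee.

$26,975.00

Flat fee: $9,500.00
Excess hours: 86.6 − 40 = 46.6
Overrun: 46.6 × $375 = $17,475.00
Total: $9,500.00 + $17,475.00 = $26,975.00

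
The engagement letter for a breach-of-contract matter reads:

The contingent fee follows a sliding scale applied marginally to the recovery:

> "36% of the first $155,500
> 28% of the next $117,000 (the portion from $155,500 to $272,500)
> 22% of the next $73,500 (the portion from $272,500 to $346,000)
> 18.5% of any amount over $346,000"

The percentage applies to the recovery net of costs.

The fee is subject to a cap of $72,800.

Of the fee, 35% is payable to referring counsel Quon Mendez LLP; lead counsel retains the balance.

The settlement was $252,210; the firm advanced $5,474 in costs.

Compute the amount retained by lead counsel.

$47,320.00

Fee base (net of costs): $252,210 − $5,474 = $246,736
First $155,500 at 36% = $55,980.00
Remaining $91,236 at 28% = $25,546.08
Fee: $55,980.00 + $25,546.08 = $81,526.08
$81,526.08 exceeds the $72,800 cap, so the fee is capped at $72,800.00.
Referral share: 35% of $72,800.00 = $25,480.00; lead counsel retains $72,800.00 − $25,480.00 = $47,320.00.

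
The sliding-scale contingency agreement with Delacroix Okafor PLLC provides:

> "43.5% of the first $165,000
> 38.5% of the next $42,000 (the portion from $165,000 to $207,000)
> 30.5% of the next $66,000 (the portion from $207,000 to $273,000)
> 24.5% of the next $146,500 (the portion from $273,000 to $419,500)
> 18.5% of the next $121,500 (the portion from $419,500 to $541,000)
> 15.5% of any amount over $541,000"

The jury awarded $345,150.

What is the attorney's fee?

$125,751.75

First $165,000 at 43.5% = $71,775.00
Next $42,000 at 38.5% = $16,170.00
Next $66,000 at 30.5% = $20,130.00
Remaining $72,150 at 24.5% = $17,676.75
Fee: $71,775.00 + $16,170.00 + $20,130.00 + $17,676.75 = $125,751.75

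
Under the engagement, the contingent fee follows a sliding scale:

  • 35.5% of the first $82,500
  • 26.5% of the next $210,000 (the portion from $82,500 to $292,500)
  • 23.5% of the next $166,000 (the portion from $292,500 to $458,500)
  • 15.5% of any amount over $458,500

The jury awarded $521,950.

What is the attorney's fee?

First $82,500 at 35.5% = $29,287.50
Next $210,000 at 26.5% = $55,650.00
Next $166,000 at 23.5% = $39,010.00
Remaining $63,450 at 15.5% = $9,834.75
Fee: $29,287.50 + $55,650.00 + $39,010.00 + $9,834.75 = $133,782.25

$133,782.25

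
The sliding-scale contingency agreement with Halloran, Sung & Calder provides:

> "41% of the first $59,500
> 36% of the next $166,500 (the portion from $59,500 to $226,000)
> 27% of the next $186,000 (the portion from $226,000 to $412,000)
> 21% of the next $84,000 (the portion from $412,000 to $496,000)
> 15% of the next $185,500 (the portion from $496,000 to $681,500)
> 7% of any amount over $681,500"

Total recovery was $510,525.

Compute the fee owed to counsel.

$154,373.75

First $59,500 at 41% = $24,395.00
Next $166,500 at 36% = $59,940.00
Next $186,000 at 27% = $50,220.00
Next $84,000 at 21% = $17,640.00
Remaining $14,525 at 15% = $2,178.75
Fee: $24,395.00 + $59,940.00 + $50,220.00 + $17,640.00 + $2,178.75 = $154,373.75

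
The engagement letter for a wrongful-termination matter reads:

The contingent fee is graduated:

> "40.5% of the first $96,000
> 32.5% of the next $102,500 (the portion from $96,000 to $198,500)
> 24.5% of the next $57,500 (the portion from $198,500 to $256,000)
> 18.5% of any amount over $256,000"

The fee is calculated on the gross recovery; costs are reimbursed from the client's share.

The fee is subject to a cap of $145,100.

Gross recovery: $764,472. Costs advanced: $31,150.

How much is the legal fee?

$145,100.00

Fee base is the gross recovery, $764,472; costs are reimbursed separately.
First $96,000 at 40.5% = $38,880.00
Next $102,500 at 32.5% = $33,312.50
Next $57,500 at 24.5% = $14,087.50
Remaining $508,472 at 18.5% = $94,067.32
Fee: $38,880.00 + $33,312.50 + $14,087.50 + $94,067.32 = $180,347.32
$180,347.32 exceeds the $145,100 cap, so the fee is capped at $145,100.00.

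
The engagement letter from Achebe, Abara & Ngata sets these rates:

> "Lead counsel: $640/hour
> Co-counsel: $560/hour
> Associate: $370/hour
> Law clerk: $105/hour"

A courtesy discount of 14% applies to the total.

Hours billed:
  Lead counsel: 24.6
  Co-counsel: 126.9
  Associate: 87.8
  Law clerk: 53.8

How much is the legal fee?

Lead counsel: 24.6 × $640 = $15,744.00
Co-counsel: 126.9 × $560 = $71,064.00
Associate: 87.8 × $370 = $32,486.00
Law clerk: 53.8 × $105 = $5,649.00
Subtotal: $124,943.00
Less 14% discount: −$17,492.02
Total: $124,943.00 − $17,492.02 = $107,450.98

$107,450.98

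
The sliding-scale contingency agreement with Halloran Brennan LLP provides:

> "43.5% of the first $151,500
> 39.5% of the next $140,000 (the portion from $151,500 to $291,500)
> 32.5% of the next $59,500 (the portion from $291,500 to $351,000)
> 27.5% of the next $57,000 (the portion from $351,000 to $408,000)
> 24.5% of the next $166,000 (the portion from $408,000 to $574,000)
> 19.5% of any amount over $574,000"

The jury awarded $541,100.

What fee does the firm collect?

First $151,500 at 43.5% = $65,902.50
Next $140,000 at 39.5% = $55,300.00
Next $59,500 at 32.5% = $19,337.50
Next $57,000 at 27.5% = $15,675.00
Remaining $133,100 at 24.5% = $32,609.50
Fee: $65,902.50 + $55,300.00 + $19,337.50 + $15,675.00 + $32,609.50 = $188,824.50

$188,824.50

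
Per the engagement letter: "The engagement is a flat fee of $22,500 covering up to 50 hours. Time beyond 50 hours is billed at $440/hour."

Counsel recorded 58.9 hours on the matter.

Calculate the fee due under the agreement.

Flat fee: $22,500.00
Excess hours: 58.9 − 50 = 8.9
Overrun: 8.9 × $440 = $3,916.00
Total: $22,500.00 + $3,916.00 = $26,416.00

$26,416.00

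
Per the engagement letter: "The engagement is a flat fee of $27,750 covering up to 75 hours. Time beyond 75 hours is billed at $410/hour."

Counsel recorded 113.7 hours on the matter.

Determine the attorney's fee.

Flat fee: $27,750.00
Excess hours: 113.7 − 75 = 38.7
Overrun: 38.7 × $410 = $15,867.00
Total: $27,750.00 + $15,867.00 = $43,617.00

$43,617.00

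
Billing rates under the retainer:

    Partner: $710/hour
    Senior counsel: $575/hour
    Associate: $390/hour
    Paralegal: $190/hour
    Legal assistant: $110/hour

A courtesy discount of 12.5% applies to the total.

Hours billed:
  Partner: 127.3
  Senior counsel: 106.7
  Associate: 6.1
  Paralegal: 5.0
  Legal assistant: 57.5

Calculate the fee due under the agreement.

$141,215.81

Partner: 127.3 × $710 = $90,383.00
Senior counsel: 106.7 × $575 = $61,352.50
Associate: 6.1 × $390 = $2,379.00
Paralegal: 5.0 × $190 = $950.00
Legal assistant: 57.5 × $110 = $6,325.00
Subtotal: $161,389.50
Less 12.5% discount: −$20,173.69
Total: $161,389.50 − $20,173.69 = $141,215.81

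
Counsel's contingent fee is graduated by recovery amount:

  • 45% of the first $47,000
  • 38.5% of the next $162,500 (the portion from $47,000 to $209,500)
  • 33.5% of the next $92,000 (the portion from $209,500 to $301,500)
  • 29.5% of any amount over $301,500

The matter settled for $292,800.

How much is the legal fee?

First $47,000 at 45% = $21,150.00
Next $162,500 at 38.5% = $62,562.50
Remaining $83,300 at 33.5% = $27,905.50
Fee: $21,150.00 + $62,562.50 + $27,905.50 = $111,618.00

$111,618.00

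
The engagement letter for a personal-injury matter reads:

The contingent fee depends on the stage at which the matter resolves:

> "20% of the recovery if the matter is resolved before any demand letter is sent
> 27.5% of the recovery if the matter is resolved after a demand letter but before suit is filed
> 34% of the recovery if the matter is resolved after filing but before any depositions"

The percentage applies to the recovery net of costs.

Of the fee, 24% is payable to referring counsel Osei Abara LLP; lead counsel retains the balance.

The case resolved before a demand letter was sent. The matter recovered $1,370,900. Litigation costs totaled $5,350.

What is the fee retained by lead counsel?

$207,563.60

Fee base (net of costs): $1,370,900 − $5,350 = $1,365,550
The matter resolved before a demand letter was sent, so the 20% rate applies.
$1,365,550 × 20% = $273,110.00
Referral share: 24% of $273,110.00 = $65,546.40; lead counsel retains $273,110.00 − $65,546.40 = $207,563.60.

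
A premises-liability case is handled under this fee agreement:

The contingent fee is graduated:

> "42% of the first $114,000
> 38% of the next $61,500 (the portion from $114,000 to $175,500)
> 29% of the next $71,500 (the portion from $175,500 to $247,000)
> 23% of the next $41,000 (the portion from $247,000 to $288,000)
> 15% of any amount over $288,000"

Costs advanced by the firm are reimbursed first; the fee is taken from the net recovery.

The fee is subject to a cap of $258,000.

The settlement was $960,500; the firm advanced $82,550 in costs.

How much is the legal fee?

$189,907.50

Fee base (net of costs): $960,500 − $82,550 = $877,950
First $114,000 at 42% = $47,880.00
Next $61,500 at 38% = $23,370.00
Next $71,500 at 29% = $20,735.00
Next $41,000 at 23% = $9,430.00
Remaining $589,950 at 15% = $88,492.50
Fee: $47,880.00 + $23,370.00 + $20,735.00 + $9,430.00 + $88,492.50 = $189,907.50
$189,907.50 is under the $258,000 cap.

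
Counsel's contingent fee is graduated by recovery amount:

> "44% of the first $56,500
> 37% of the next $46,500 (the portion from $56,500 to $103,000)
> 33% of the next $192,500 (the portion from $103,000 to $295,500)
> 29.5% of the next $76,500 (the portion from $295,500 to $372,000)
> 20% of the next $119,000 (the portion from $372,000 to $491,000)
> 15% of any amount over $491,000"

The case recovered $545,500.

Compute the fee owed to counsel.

$160,132.50

First $56,500 at 44% = $24,860.00
Next $46,500 at 37% = $17,205.00
Next $192,500 at 33% = $63,525.00
Next $76,500 at 29.5% = $22,567.50
Next $119,000 at 20% = $23,800.00
Remaining $54,500 at 15% = $8,175.00
Fee: $24,860.00 + $17,205.00 + $63,525.00 + $22,567.50 + $23,800.00 + $8,175.00 = $160,132.50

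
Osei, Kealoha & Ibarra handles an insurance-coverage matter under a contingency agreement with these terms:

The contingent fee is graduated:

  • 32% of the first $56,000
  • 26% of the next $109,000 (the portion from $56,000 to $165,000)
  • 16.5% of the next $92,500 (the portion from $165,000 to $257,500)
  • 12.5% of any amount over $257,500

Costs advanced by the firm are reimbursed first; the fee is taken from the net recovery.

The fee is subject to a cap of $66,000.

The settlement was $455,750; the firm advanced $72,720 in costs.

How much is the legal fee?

Fee base (net of costs): $455,750 − $72,720 = $383,030
First $56,000 at 32% = $17,920.00
Next $109,000 at 26% = $28,340.00
Next $92,500 at 16.5% = $15,262.50
Remaining $125,530 at 12.5% = $15,691.25
Fee: $17,920.00 + $28,340.00 + $15,262.50 + $15,691.25 = $77,213.75
$77,213.75 exceeds the $66,000 cap, so the fee is capped at $66,000.00.

$66,000.00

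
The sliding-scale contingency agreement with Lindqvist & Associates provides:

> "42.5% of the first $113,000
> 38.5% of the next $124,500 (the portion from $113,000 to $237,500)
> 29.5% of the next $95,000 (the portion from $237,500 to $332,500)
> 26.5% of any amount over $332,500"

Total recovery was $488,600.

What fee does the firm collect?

$165,349.00

First $113,000 at 42.5% = $48,025.00
Next $124,500 at 38.5% = $47,932.50
Next $95,000 at 29.5% = $28,025.00
Remaining $156,100 at 26.5% = $41,366.50
Fee: $48,025.00 + $47,932.50 + $28,025.00 + $41,366.50 = $165,349.00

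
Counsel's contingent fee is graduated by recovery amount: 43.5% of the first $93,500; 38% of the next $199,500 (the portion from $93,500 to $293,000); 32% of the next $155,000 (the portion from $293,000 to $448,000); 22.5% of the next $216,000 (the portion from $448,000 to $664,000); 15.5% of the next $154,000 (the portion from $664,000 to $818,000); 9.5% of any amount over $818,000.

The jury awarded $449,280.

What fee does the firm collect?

$166,370.50

First $93,500 at 43.5% = $40,672.50
Next $199,500 at 38% = $75,810.00
Next $155,000 at 32% = $49,600.00
Remaining $1,280 at 22.5% = $288.00
Fee: $40,672.50 + $75,810.00 + $49,600.00 + $288.00 = $166,370.50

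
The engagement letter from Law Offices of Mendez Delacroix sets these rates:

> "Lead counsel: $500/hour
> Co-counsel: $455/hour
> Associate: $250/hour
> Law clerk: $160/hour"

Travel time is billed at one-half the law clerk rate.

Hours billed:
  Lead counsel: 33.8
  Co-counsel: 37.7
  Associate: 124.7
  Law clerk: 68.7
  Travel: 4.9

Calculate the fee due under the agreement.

Lead counsel: 33.8 × $500 = $16,900.00
Co-counsel: 37.7 × $455 = $17,153.50
Associate: 124.7 × $250 = $31,175.00
Law clerk: 68.7 × $160 = $10,992.00
Subtotal: $16,900.00 + $17,153.50 + $31,175.00 + $10,992.00 = $76,220.50
Travel: 4.9 × ($160 ÷ 2) = 4.9 × $80.00 = $392.00
Total: $76,220.50 + $392.00 = $76,612.50

$76,612.50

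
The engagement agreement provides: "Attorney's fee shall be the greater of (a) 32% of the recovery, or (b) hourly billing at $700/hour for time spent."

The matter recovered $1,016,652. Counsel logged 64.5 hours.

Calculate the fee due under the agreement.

$325,328.64

(a) 32% of $1,016,652 = $325,328.64
(b) 64.5 × $700 = $45,150.00
The greater is (a): $325,328.64.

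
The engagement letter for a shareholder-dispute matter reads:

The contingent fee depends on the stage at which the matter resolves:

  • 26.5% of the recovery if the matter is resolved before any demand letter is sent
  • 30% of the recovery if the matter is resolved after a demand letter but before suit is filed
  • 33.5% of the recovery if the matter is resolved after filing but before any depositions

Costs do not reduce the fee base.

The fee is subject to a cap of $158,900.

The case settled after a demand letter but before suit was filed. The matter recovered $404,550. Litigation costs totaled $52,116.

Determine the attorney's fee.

Fee base is the gross recovery, $404,550; costs are reimbursed separately.
The matter settled after a demand letter but before suit was filed, so the 30% rate applies.
$404,550 × 30% = $121,365.00
$121,365.00 is under the $158,900 cap.

$121,365.00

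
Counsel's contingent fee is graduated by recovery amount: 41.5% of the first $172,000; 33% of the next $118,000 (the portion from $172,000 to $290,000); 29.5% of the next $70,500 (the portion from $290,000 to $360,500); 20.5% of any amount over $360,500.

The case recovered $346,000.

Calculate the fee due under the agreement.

First $172,000 at 41.5% = $71,380.00
Next $118,000 at 33% = $38,940.00
Remaining $56,000 at 29.5% = $16,520.00
Fee: $71,380.00 + $38,940.00 + $16,520.00 = $126,840.00

$126,840.00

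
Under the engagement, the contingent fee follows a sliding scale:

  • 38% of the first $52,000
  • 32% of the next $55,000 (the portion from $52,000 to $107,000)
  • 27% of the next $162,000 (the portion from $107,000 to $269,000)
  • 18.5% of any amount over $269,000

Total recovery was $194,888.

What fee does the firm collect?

First $52,000 at 38% = $19,760.00
Next $55,000 at 32% = $17,600.00
Remaining $87,888 at 27% = $23,729.76
Fee: $19,760.00 + $17,600.00 + $23,729.76 = $61,089.76

$61,089.76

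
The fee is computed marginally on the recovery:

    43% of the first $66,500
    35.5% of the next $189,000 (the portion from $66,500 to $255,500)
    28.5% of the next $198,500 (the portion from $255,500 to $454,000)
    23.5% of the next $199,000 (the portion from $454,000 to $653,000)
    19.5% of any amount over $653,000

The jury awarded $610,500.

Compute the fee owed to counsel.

First $66,500 at 43% = $28,595.00
Next $189,000 at 35.5% = $67,095.00
Next $198,500 at 28.5% = $56,572.50
Remaining $156,500 at 23.5% = $36,777.50
Fee: $28,595.00 + $67,095.00 + $56,572.50 + $36,777.50 = $189,040.00

$189,040.00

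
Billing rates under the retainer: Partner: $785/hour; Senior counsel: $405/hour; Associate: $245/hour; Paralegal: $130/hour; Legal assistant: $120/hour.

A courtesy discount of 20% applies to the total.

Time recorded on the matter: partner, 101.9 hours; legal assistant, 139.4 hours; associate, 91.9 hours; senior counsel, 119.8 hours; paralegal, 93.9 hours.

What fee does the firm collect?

$143,968.80

Partner: 101.9 × $785 = $79,991.50
Senior counsel: 119.8 × $405 = $48,519.00
Associate: 91.9 × $245 = $22,515.50
Paralegal: 93.9 × $130 = $12,207.00
Legal assistant: 139.4 × $120 = $16,728.00
Subtotal: $179,961.00
Less 20% discount: −$35,992.20
Total: $179,961.00 − $35,992.20 = $143,968.80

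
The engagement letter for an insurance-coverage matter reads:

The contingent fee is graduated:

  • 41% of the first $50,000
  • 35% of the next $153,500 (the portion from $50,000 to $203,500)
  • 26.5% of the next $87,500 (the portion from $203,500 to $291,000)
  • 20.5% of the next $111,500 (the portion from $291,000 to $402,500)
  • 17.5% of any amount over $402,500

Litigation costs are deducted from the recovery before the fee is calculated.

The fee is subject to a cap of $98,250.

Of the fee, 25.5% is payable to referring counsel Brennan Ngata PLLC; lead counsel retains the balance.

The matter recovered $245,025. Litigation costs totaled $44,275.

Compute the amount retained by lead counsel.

Fee base (net of costs): $245,025 − $44,275 = $200,750
First $50,000 at 41% = $20,500.00
Remaining $150,750 at 35% = $52,762.50
Fee: $20,500.00 + $52,762.50 = $73,262.50
$73,262.50 is under the $98,250 cap.
Referral share: 25.5% of $73,262.50 = $18,681.94; lead counsel retains $73,262.50 − $18,681.94 = $54,580.56.

$54,580.56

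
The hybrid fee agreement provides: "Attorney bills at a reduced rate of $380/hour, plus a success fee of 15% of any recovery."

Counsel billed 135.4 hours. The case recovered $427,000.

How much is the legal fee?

Hourly: 135.4 × $380 = $51,452.00
Success fee: 15% of $427,000 = $64,050.00
Total: $51,452.00 + $64,050.00 = $115,502.00

$115,502.00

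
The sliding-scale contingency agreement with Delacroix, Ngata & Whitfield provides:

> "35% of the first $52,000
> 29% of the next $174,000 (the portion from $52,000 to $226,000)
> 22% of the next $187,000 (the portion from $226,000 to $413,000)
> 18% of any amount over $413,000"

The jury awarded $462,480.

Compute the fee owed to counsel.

First $52,000 at 35% = $18,200.00
Next $174,000 at 29% = $50,460.00
Next $187,000 at 22% = $41,140.00
Remaining $49,480 at 18% = $8,906.40
Fee: $18,200.00 + $50,460.00 + $41,140.00 + $8,906.40 = $118,706.40

$118,706.40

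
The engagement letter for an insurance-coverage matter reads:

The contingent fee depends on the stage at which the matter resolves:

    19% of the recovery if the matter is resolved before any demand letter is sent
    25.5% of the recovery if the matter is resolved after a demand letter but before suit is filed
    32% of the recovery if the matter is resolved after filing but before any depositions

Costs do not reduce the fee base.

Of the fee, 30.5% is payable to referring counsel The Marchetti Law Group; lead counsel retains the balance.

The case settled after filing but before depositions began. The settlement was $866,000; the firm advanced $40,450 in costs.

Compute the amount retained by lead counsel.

$192,598.40

Fee base is the gross recovery, $866,000; costs are reimbursed separately.
The matter settled after filing but before depositions began, so the 32% rate applies.
$866,000 × 32% = $277,120.00
Referral share: 30.5% of $277,120.00 = $84,521.60; lead counsel retains $277,120.00 − $84,521.60 = $192,598.40.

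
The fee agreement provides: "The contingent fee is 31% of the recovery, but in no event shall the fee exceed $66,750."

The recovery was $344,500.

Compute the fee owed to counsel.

31% of $344,500 = $106,795.00
That exceeds the $66,750 cap, so the fee is capped at $66,750.

$66,750.00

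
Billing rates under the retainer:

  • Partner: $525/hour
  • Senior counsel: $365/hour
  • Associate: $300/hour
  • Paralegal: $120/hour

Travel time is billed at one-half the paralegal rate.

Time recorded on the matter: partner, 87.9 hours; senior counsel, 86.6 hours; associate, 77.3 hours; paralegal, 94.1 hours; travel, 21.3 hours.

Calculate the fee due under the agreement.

Partner: 87.9 × $525 = $46,147.50
Senior counsel: 86.6 × $365 = $31,609.00
Associate: 77.3 × $300 = $23,190.00
Paralegal: 94.1 × $120 = $11,292.00
Subtotal: $46,147.50 + $31,609.00 + $23,190.00 + $11,292.00 = $112,238.50
Travel: 21.3 × ($120 ÷ 2) = 21.3 × $60.00 = $1,278.00
Total: $112,238.50 + $1,278.00 = $113,516.50

$113,516.50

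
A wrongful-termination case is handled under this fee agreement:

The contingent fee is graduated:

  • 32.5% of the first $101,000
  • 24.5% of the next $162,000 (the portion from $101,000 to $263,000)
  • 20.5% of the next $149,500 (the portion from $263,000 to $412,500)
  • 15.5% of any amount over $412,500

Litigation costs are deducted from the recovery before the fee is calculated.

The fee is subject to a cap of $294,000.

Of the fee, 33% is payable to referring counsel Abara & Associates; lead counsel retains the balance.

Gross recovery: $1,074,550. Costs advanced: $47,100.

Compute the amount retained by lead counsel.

$132,981.43

Fee base (net of costs): $1,074,550 − $47,100 = $1,027,450
First $101,000 at 32.5% = $32,825.00
Next $162,000 at 24.5% = $39,690.00
Next $149,500 at 20.5% = $30,647.50
Remaining $614,950 at 15.5% = $95,317.25
Fee: $32,825.00 + $39,690.00 + $30,647.50 + $95,317.25 = $198,479.75
$198,479.75 is under the $294,000 cap.
Referral share: 33% of $198,479.75 = $65,498.32; lead counsel retains $198,479.75 − $65,498.32 = $132,981.43.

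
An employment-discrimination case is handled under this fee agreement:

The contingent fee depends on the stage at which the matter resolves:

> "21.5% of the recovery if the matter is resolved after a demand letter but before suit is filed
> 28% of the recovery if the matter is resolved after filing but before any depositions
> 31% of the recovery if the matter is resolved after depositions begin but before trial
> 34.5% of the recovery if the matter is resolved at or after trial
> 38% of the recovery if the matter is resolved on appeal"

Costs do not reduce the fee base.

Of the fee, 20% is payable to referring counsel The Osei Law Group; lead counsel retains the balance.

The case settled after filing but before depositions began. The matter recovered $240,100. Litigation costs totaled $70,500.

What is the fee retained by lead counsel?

Fee base is the gross recovery, $240,100; costs are reimbursed separately.
The matter settled after filing but before depositions began, so the 28% rate applies.
$240,100 × 28% = $67,228.00
Referral share: 20% of $67,228.00 = $13,445.60; lead counsel retains $67,228.00 − $13,445.60 = $53,782.40.

$53,782.40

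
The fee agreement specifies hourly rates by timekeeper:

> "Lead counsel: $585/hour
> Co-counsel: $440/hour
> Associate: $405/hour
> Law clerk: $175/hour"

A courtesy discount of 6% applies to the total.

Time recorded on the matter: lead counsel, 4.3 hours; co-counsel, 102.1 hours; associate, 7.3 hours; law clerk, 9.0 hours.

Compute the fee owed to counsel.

$48,852.74

Lead counsel: 4.3 × $585 = $2,515.50
Co-counsel: 102.1 × $440 = $44,924.00
Associate: 7.3 × $405 = $2,956.50
Law clerk: 9.0 × $175 = $1,575.00
Subtotal: $51,971.00
Less 6% discount: −$3,118.26
Total: $51,971.00 − $3,118.26 = $48,852.74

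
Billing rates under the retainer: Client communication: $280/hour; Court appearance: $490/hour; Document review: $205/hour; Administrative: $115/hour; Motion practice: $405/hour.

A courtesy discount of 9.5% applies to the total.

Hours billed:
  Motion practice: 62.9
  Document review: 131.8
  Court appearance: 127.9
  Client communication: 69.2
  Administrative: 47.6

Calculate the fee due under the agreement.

Client communication: 69.2 × $280 = $19,376.00
Court appearance: 127.9 × $490 = $62,671.00
Document review: 131.8 × $205 = $27,019.00
Administrative: 47.6 × $115 = $5,474.00
Motion practice: 62.9 × $405 = $25,474.50
Subtotal: $140,014.50
Less 9.5% discount: −$13,301.38
Total: $140,014.50 − $13,301.38 = $126,713.12

$126,713.12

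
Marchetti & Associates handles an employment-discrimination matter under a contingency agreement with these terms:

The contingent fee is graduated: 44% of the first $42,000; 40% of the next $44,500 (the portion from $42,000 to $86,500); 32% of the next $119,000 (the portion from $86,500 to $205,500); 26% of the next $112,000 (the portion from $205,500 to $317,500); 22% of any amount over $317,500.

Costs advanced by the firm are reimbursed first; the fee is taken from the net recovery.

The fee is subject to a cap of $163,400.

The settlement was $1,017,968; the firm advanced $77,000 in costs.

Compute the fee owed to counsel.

$163,400.00

Fee base (net of costs): $1,017,968 − $77,000 = $940,968
First $42,000 at 44% = $18,480.00
Next $44,500 at 40% = $17,800.00
Next $119,000 at 32% = $38,080.00
Next $112,000 at 26% = $29,120.00
Remaining $623,468 at 22% = $137,162.96
Fee: $18,480.00 + $17,800.00 + $38,080.00 + $29,120.00 + $137,162.96 = $240,642.96
$240,642.96 exceeds the $163,400 cap, so the fee is capped at $163,400.00.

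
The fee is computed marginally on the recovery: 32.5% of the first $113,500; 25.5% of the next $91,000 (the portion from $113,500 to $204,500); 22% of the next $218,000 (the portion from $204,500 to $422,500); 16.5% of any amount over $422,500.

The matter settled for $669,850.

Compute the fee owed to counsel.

First $113,500 at 32.5% = $36,887.50
Next $91,000 at 25.5% = $23,205.00
Next $218,000 at 22% = $47,960.00
Remaining $247,350 at 16.5% = $40,812.75
Fee: $36,887.50 + $23,205.00 + $47,960.00 + $40,812.75 = $148,865.25

$148,865.25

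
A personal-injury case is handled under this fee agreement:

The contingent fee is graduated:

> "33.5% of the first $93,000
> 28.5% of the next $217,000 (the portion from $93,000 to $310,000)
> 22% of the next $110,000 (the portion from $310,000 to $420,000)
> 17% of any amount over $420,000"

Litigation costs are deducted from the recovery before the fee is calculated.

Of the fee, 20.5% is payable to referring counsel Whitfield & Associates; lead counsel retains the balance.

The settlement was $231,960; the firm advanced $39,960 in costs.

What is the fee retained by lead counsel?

Fee base (net of costs): $231,960 − $39,960 = $192,000
First $93,000 at 33.5% = $31,155.00
Remaining $99,000 at 28.5% = $28,215.00
Fee: $31,155.00 + $28,215.00 = $59,370.00
Referral share: 20.5% of $59,370.00 = $12,170.85; lead counsel retains $59,370.00 − $12,170.85 = $47,199.15.

$47,199.15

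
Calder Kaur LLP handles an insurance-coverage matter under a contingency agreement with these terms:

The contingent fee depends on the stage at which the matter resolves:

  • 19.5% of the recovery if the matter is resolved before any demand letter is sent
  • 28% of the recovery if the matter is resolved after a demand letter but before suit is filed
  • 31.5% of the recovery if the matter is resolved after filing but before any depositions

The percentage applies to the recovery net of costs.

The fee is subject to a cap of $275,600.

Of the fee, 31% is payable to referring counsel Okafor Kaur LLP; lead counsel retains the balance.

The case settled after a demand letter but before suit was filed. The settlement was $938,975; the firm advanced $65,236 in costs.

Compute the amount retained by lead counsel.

Fee base (net of costs): $938,975 − $65,236 = $873,739
The matter settled after a demand letter but before suit was filed, so the 28% rate applies.
$873,739 × 28% = $244,646.92
$244,646.92 is under the $275,600 cap.
Referral share: 31% of $244,646.92 = $75,840.55; lead counsel retains $244,646.92 − $75,840.55 = $168,806.37.

$168,806.37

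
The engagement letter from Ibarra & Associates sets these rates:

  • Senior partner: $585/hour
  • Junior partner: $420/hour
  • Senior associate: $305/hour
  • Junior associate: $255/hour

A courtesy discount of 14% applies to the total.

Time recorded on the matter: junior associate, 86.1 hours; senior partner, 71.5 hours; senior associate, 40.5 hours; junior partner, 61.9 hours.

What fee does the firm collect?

$87,834.81

Senior partner: 71.5 × $585 = $41,827.50
Junior partner: 61.9 × $420 = $25,998.00
Senior associate: 40.5 × $305 = $12,352.50
Junior associate: 86.1 × $255 = $21,955.50
Subtotal: $102,133.50
Less 14% discount: −$14,298.69
Total: $102,133.50 − $14,298.69 = $87,834.81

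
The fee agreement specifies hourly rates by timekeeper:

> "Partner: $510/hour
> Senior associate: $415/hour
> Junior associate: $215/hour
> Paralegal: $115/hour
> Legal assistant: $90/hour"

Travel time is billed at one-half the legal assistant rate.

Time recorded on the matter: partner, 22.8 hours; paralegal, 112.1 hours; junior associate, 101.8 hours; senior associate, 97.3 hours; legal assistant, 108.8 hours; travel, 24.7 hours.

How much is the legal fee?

Partner: 22.8 × $510 = $11,628.00
Senior associate: 97.3 × $415 = $40,379.50
Junior associate: 101.8 × $215 = $21,887.00
Paralegal: 112.1 × $115 = $12,891.50
Legal assistant: 108.8 × $90 = $9,792.00
Subtotal: $11,628.00 + $40,379.50 + $21,887.00 + $12,891.50 + $9,792.00 = $96,578.00
Travel: 24.7 × ($90 ÷ 2) = 24.7 × $45.00 = $1,111.50
Total: $96,578.00 + $1,111.50 = $97,689.50

$97,689.50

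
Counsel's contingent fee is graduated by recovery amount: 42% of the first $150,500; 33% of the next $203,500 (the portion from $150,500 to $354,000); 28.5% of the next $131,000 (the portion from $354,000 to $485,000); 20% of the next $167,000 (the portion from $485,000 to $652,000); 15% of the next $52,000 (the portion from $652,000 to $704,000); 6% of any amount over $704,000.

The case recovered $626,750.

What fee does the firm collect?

$196,050.00

First $150,500 at 42% = $63,210.00
Next $203,500 at 33% = $67,155.00
Next $131,000 at 28.5% = $37,335.00
Remaining $141,750 at 20% = $28,350.00
Fee: $63,210.00 + $67,155.00 + $37,335.00 + $28,350.00 = $196,050.00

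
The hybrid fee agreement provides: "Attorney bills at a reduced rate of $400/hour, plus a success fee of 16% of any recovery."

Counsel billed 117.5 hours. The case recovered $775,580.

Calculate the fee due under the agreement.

$171,092.80

Hourly: 117.5 × $400 = $47,000.00
Success fee: 16% of $775,580 = $124,092.80
Total: $47,000.00 + $124,092.80 = $171,092.80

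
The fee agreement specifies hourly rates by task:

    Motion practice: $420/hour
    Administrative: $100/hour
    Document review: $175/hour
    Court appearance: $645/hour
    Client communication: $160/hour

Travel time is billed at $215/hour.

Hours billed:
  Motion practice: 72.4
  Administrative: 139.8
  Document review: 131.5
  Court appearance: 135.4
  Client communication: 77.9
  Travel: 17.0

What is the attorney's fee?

$170,852.50

Motion practice: 72.4 × $420 = $30,408.00
Administrative: 139.8 × $100 = $13,980.00
Document review: 131.5 × $175 = $23,012.50
Court appearance: 135.4 × $645 = $87,333.00
Client communication: 77.9 × $160 = $12,464.00
Subtotal: $30,408.00 + $13,980.00 + $23,012.50 + $87,333.00 + $12,464.00 = $167,197.50
Travel: 17.0 × $215 = $3,655.00
Total: $167,197.50 + $3,655.00 = $170,852.50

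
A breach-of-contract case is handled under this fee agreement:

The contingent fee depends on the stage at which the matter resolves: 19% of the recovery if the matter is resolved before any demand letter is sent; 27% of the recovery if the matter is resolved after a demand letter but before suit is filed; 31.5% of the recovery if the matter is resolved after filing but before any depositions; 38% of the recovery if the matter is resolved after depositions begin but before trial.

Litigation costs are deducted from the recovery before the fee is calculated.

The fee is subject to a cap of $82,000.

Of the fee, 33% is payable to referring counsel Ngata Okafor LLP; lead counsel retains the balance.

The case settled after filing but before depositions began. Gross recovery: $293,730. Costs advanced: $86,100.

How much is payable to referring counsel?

$21,583.14

Fee base (net of costs): $293,730 − $86,100 = $207,630
The matter settled after filing but before depositions began, so the 31.5% rate applies.
$207,630 × 31.5% = $65,403.45
$65,403.45 is under the $82,000 cap.
Referral share: 33% of $65,403.45 = $21,583.14; lead counsel retains $65,403.45 − $21,583.14 = $43,820.31.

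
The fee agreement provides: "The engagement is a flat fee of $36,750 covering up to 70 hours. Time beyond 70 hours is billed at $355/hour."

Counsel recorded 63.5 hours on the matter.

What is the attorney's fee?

63.5 hours is within the 70-hour scope; only the flat fee applies.

$36,750.00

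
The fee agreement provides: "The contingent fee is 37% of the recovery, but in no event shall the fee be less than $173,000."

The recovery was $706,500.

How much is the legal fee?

$261,405.00

37% of $706,500 = $261,405.00
That exceeds the $173,000 minimum.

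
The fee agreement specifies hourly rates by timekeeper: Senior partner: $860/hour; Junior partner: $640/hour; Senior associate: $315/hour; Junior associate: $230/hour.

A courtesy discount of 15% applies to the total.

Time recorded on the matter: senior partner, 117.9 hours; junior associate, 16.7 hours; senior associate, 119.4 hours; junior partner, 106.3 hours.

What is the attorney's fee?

Senior partner: 117.9 × $860 = $101,394.00
Junior partner: 106.3 × $640 = $68,032.00
Senior associate: 119.4 × $315 = $37,611.00
Junior associate: 16.7 × $230 = $3,841.00
Subtotal: $210,878.00
Less 15% discount: −$31,631.70
Total: $210,878.00 − $31,631.70 = $179,246.30

$179,246.30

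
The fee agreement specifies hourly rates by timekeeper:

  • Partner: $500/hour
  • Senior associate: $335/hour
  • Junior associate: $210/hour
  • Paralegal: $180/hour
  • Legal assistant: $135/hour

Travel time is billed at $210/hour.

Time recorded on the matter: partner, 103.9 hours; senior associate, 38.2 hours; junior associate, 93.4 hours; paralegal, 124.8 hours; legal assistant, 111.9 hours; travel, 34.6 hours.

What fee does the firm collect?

$129,197.50

Partner: 103.9 × $500 = $51,950.00
Senior associate: 38.2 × $335 = $12,797.00
Junior associate: 93.4 × $210 = $19,614.00
Paralegal: 124.8 × $180 = $22,464.00
Legal assistant: 111.9 × $135 = $15,106.50
Subtotal: $51,950.00 + $12,797.00 + $19,614.00 + $22,464.00 + $15,106.50 = $121,931.50
Travel: 34.6 × $210 = $7,266.00
Total: $121,931.50 + $7,266.00 = $129,197.50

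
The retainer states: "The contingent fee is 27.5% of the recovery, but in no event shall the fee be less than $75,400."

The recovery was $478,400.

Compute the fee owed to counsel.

$131,560.00

27.5% of $478,400 = $131,560.00
That exceeds the $75,400 minimum.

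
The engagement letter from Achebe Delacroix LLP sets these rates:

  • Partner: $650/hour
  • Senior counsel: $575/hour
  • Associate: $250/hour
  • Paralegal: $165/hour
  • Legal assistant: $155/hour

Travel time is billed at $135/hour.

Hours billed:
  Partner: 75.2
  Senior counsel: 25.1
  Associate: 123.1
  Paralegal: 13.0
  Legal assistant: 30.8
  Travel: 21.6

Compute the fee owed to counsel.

Partner: 75.2 × $650 = $48,880.00
Senior counsel: 25.1 × $575 = $14,432.50
Associate: 123.1 × $250 = $30,775.00
Paralegal: 13.0 × $165 = $2,145.00
Legal assistant: 30.8 × $155 = $4,774.00
Subtotal: $48,880.00 + $14,432.50 + $30,775.00 + $2,145.00 + $4,774.00 = $101,006.50
Travel: 21.6 × $135 = $2,916.00
Total: $101,006.50 + $2,916.00 = $103,922.50

$103,922.50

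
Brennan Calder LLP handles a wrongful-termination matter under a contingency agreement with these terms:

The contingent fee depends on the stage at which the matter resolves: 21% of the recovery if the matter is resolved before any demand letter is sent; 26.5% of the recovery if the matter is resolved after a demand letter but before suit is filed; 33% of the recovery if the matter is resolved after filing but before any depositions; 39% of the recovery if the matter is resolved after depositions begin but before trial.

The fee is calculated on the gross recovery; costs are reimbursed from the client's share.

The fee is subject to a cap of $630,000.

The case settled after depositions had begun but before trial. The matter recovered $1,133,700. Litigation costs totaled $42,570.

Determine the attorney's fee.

Fee base is the gross recovery, $1,133,700; costs are reimbursed separately.
The matter settled after depositions had begun but before trial, so the 39% rate applies.
$1,133,700 × 39% = $442,143.00
$442,143.00 is under the $630,000 cap.

$442,143.00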